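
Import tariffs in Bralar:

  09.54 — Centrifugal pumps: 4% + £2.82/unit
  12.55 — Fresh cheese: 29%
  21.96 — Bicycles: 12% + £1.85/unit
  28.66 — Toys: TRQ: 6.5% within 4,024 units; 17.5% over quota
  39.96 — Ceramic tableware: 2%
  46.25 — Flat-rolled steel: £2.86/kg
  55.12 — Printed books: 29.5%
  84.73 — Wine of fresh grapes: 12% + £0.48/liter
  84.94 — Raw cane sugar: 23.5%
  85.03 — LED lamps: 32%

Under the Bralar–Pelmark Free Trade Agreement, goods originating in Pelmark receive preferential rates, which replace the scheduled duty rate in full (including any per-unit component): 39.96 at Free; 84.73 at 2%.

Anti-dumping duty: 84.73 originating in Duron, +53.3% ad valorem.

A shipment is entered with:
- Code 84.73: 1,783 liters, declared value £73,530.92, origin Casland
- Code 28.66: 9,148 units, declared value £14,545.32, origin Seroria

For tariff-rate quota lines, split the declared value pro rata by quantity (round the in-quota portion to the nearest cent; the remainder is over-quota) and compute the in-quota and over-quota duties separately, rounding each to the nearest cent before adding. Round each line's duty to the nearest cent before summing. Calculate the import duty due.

£11,521.18

Line 1 (84.73, Casland, 1,783 liters, £73,530.92):
Base rate for 84.73 is 12% + £0.48/liter.
84.73 has an FTA preferential rate, but origin Casland is not Pelmark; base rate stands.
The additional-duty order on 84.73 targets Duron, not Casland; it does not apply.
Duty = £73,530.92 × 12% + 1,783 × £0.48 = £9,679.55.
Line 2 (28.66, Seroria, 9,148 units, £14,545.32):
Code 28.66 is under a tariff-rate quota (threshold 4,024 units). In-quota: 4,024 units at 6.5%; over-quota: 5,124 units at 17.5%.
Pro-rata value split: in-quota = £14,545.32 × 4,024/9,148 = £6,398.16; over-quota = £14,545.32 − £6,398.16 = £8,147.16.
In-quota duty = £6,398.16 × 6.5% = £415.88. Over-quota duty = £8,147.16 × 17.5% = £1,425.75.
Line duty = £415.88 + £1,425.75 = £1,841.63.
Total = £9,679.55 + £1,841.63 = £11,521.18.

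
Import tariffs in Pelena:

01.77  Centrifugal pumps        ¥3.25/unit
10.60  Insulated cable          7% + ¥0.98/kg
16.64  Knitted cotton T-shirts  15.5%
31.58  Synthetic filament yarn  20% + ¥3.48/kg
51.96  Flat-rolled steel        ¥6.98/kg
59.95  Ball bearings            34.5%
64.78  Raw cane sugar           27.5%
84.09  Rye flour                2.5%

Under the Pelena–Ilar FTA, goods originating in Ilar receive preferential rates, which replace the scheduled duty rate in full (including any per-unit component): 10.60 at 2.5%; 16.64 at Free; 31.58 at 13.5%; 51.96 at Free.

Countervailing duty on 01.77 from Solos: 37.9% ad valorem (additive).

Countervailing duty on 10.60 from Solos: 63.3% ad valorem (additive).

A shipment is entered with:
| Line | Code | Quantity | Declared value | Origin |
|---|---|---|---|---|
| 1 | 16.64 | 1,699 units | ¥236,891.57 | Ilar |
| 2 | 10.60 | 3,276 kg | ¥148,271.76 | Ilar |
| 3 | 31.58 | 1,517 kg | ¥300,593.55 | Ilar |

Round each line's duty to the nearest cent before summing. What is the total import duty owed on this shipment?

¥44,286.92

Line 1 (16.64, Ilar, 1,699 units, ¥236,891.57):
Base rate for 16.64 is 15.5%.
Origin Ilar qualifies under the Pelena–Ilar agreement and 16.64 is covered: preferential rate Free applies instead.
Duty = ¥236,891.57 × 0% = ¥0.00.
Line 2 (10.60, Ilar, 3,276 kg, ¥148,271.76):
Base rate for 10.60 is 7% + ¥0.98/kg.
Origin Ilar qualifies under the Pelena–Ilar agreement and 10.60 is covered: preferential rate 2.5% applies instead.
The additional-duty order on 10.60 targets Solos, not Ilar; it does not apply.
Duty = ¥148,271.76 × 2.5% = ¥3,706.79.
Line 3 (31.58, Ilar, 1,517 kg, ¥300,593.55):
Base rate for 31.58 is 20% + ¥3.48/kg.
Origin Ilar qualifies under the Pelena–Ilar agreement and 31.58 is covered: preferential rate 13.5% applies instead.
Duty = ¥300,593.55 × 13.5% = ¥40,580.13.
Total = ¥0.00 + ¥3,706.79 + ¥40,580.13 = ¥44,286.92.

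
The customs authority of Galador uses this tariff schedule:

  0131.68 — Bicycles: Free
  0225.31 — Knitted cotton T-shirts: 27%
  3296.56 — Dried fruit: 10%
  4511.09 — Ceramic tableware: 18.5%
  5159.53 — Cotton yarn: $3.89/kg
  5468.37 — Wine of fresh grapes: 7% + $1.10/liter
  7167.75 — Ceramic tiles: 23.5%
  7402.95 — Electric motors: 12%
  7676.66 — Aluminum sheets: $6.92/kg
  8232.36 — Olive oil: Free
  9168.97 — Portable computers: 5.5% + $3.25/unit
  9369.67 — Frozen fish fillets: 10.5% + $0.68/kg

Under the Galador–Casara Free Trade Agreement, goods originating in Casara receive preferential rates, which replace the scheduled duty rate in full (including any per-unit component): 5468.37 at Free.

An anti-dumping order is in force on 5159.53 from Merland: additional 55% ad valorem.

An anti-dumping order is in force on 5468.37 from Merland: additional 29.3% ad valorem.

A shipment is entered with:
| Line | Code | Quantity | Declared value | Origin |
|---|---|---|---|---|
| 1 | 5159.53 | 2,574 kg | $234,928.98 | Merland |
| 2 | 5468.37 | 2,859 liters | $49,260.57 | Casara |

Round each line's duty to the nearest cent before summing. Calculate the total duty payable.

$139,223.80

Line 1 (5159.53, Merland, 2,574 kg, $234,928.98):
Base rate for 5159.53 is $3.89/kg.
Additional duty on 5159.53 from Merland: +55% ad valorem. Applied ad valorem rate = 55%.
Duty = $234,928.98 × 55% + 2,574 × $3.89 = $139,223.80.
Line 2 (5468.37, Casara, 2,859 liters, $49,260.57):
Base rate for 5468.37 is 7% + $1.10/liter.
Origin Casara qualifies under the Galador–Casara agreement and 5468.37 is covered: preferential rate Free applies instead.
The additional-duty order on 5468.37 targets Merland, not Casara; it does not apply.
Duty = $49,260.57 × 0% = $0.00.
Total = $139,223.80 + $0.00 = $139,223.80.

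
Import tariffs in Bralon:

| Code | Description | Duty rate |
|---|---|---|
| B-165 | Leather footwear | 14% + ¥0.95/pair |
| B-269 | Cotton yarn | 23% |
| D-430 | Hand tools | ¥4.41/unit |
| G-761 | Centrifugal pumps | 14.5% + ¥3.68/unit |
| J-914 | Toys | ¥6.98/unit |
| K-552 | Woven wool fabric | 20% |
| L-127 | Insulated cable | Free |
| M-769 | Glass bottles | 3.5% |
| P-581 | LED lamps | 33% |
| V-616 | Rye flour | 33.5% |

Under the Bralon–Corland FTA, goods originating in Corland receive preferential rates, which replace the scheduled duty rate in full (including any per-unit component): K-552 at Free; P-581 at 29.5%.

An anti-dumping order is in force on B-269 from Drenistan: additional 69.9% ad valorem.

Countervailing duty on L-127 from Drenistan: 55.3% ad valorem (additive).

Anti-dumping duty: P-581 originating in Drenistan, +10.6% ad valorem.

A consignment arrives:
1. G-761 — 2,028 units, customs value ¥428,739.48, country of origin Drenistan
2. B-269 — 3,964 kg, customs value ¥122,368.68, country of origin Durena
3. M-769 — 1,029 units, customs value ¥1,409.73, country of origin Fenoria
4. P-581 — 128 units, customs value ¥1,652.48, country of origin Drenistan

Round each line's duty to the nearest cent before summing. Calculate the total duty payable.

¥98,544.88

Line 1 (G-761, Drenistan, 2,028 units, ¥428,739.48):
Base rate for G-761 is 14.5% + ¥3.68/unit.
Duty = ¥428,739.48 × 14.5% + 2,028 × ¥3.68 = ¥69,630.26.
Line 2 (B-269, Durena, 3,964 kg, ¥122,368.68):
Base rate for B-269 is 23%.
The additional-duty order on B-269 targets Drenistan, not Durena; it does not apply.
Duty = ¥122,368.68 × 23% = ¥28,144.80.
Line 3 (M-769, Fenoria, 1,029 units, ¥1,409.73):
Base rate for M-769 is 3.5%.
Duty = ¥1,409.73 × 3.5% = ¥49.34.
Line 4 (P-581, Drenistan, 128 units, ¥1,652.48):
Base rate for P-581 is 33%.
P-581 has an FTA preferential rate, but origin Drenistan is not Corland; base rate stands.
Additional duty on P-581 from Drenistan: +10.6%. Applied ad valorem rate: 33% + 10.6% = 43.6%.
Duty = ¥1,652.48 × 43.6% = ¥720.48.
Total = ¥69,630.26 + ¥28,144.80 + ¥49.34 + ¥720.48 = ¥98,544.88.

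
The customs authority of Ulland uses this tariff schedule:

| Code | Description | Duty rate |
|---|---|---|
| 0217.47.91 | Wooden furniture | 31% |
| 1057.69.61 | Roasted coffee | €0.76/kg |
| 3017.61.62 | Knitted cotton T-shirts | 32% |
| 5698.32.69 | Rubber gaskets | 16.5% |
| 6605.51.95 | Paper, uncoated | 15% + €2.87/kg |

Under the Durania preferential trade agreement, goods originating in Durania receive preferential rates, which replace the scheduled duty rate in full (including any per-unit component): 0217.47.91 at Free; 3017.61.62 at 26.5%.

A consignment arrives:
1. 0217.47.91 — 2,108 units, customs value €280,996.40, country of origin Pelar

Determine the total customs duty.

€87,108.88

Line 1 (0217.47.91, Pelar, 2,108 units, €280,996.40):
Base rate for 0217.47.91 is 31%.
0217.47.91 has an FTA preferential rate, but origin Pelar is not Durania; base rate stands.
Duty = €280,996.40 × 31% = €87,108.88.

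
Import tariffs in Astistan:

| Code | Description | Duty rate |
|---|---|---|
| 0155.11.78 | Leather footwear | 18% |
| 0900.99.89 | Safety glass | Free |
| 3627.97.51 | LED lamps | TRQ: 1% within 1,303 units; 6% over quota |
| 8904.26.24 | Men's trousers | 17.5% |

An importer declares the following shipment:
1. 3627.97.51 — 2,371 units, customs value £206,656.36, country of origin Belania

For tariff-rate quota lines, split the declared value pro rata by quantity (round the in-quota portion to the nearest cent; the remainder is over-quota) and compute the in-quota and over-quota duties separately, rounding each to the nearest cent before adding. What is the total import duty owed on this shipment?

£6,720.90

Line 1 (3627.97.51, Belania, 2,371 units, £206,656.36):
Code 3627.97.51 is under a tariff-rate quota (threshold 1,303 units). In-quota: 1,303 units at 1%; over-quota: 1,068 units at 6%.
Pro-rata value split: in-quota = £206,656.36 × 1,303/2,371 = £113,569.48; over-quota = £206,656.36 − £113,569.48 = £93,086.88.
In-quota duty = £113,569.48 × 1% = £1,135.69. Over-quota duty = £93,086.88 × 6% = £5,585.21.
Line duty = £1,135.69 + £5,585.21 = £6,720.90.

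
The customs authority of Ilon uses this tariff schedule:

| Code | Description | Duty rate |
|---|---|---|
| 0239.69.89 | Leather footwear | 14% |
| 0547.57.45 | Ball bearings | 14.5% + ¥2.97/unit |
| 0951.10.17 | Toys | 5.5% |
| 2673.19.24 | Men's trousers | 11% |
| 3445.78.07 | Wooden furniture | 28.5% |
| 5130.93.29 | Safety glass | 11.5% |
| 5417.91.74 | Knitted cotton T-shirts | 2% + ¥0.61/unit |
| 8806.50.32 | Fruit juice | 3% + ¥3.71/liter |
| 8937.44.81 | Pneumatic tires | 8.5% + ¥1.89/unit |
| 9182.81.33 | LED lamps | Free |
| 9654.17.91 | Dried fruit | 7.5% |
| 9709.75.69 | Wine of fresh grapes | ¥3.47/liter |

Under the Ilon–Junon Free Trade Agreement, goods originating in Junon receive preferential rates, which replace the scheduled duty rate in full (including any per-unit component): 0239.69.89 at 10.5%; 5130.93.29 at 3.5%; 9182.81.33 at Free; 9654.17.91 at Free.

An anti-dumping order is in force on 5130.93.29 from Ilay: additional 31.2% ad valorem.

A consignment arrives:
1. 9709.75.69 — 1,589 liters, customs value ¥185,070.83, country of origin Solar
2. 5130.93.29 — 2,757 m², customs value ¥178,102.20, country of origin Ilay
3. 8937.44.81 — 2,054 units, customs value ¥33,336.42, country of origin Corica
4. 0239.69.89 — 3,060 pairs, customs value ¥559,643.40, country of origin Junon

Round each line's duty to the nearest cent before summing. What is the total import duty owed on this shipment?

Line 1 (9709.75.69, Solar, 1,589 liters, ¥185,070.83):
Base rate for 9709.75.69 is ¥3.47/liter.
Duty = 1,589 × ¥3.47 = ¥5,513.83.
Line 2 (5130.93.29, Ilay, 2,757 m², ¥178,102.20):
Base rate for 5130.93.29 is 11.5%.
5130.93.29 has an FTA preferential rate, but origin Ilay is not Junon; base rate stands.
Additional duty on 5130.93.29 from Ilay: +31.2%. Applied ad valorem rate: 11.5% + 31.2% = 42.7%.
Duty = ¥178,102.20 × 42.7% = ¥76,049.64.
Line 3 (8937.44.81, Corica, 2,054 units, ¥33,336.42):
Base rate for 8937.44.81 is 8.5% + ¥1.89/unit.
Duty = ¥33,336.42 × 8.5% + 2,054 × ¥1.89 = ¥6,715.66.
Line 4 (0239.69.89, Junon, 3,060 pairs, ¥559,643.40):
Base rate for 0239.69.89 is 14%.
Origin Junon qualifies under the Ilon–Junon agreement and 0239.69.89 is covered: preferential rate 10.5% applies instead.
Duty = ¥559,643.40 × 10.5% = ¥58,762.56.
Total = ¥5,513.83 + ¥76,049.64 + ¥6,715.66 + ¥58,762.56 = ¥147,041.69.

¥147,041.69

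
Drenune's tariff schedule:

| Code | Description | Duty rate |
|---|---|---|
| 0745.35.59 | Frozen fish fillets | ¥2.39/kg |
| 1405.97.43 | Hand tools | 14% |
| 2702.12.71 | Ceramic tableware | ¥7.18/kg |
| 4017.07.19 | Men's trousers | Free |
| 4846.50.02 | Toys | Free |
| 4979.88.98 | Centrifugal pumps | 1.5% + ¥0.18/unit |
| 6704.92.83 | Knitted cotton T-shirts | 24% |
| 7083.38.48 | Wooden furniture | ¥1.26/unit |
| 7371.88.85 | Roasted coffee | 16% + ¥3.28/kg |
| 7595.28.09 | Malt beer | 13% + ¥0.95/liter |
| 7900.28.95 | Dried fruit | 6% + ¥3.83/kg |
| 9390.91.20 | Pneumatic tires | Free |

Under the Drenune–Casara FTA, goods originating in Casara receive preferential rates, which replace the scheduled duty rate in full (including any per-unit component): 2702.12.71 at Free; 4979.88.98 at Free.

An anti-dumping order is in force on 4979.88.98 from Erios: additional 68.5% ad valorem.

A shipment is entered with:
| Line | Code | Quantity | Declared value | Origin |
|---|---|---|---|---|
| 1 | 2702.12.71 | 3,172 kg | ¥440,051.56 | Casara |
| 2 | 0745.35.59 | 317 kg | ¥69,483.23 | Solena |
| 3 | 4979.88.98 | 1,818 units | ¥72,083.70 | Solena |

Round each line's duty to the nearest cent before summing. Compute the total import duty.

¥2,166.13

Line 1 (2702.12.71, Casara, 3,172 kg, ¥440,051.56):
Base rate for 2702.12.71 is ¥7.18/kg.
Origin Casara qualifies under the Drenune–Casara agreement and 2702.12.71 is covered: preferential rate Free applies instead.
Duty = ¥440,051.56 × 0% = ¥0.00.
Line 2 (0745.35.59, Solena, 317 kg, ¥69,483.23):
Base rate for 0745.35.59 is ¥2.39/kg.
Duty = 317 × ¥2.39 = ¥757.63.
Line 3 (4979.88.98, Solena, 1,818 units, ¥72,083.70):
Base rate for 4979.88.98 is 1.5% + ¥0.18/unit.
4979.88.98 has an FTA preferential rate, but origin Solena is not Casara; base rate stands.
The additional-duty order on 4979.88.98 targets Erios, not Solena; it does not apply.
Duty = ¥72,083.70 × 1.5% + 1,818 × ¥0.18 = ¥1,408.50.
Total = ¥0.00 + ¥757.63 + ¥1,408.50 = ¥2,166.13.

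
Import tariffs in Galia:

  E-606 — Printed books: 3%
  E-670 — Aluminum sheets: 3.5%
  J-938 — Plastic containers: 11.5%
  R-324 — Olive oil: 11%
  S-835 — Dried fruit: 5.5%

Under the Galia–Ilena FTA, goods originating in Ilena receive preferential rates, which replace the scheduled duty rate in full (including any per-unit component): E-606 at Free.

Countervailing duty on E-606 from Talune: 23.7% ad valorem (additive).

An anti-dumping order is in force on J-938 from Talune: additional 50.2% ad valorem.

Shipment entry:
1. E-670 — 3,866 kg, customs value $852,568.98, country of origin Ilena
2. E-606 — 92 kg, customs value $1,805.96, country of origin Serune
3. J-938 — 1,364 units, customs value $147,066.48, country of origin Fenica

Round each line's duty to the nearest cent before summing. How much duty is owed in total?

$46,806.74

Line 1 (E-670, Ilena, 3,866 kg, $852,568.98):
Base rate for E-670 is 3.5%.
Origin Ilena is the FTA partner but E-670 is not on the preference list; base rate stands.
Duty = $852,568.98 × 3.5% = $29,839.91.
Line 2 (E-606, Serune, 92 kg, $1,805.96):
Base rate for E-606 is 3%.
E-606 has an FTA preferential rate, but origin Serune is not Ilena; base rate stands.
The additional-duty order on E-606 targets Talune, not Serune; it does not apply.
Duty = $1,805.96 × 3% = $54.18.
Line 3 (J-938, Fenica, 1,364 units, $147,066.48):
Base rate for J-938 is 11.5%.
The additional-duty order on J-938 targets Talune, not Fenica; it does not apply.
Duty = $147,066.48 × 11.5% = $16,912.65.
Total = $29,839.91 + $54.18 + $16,912.65 = $46,806.74.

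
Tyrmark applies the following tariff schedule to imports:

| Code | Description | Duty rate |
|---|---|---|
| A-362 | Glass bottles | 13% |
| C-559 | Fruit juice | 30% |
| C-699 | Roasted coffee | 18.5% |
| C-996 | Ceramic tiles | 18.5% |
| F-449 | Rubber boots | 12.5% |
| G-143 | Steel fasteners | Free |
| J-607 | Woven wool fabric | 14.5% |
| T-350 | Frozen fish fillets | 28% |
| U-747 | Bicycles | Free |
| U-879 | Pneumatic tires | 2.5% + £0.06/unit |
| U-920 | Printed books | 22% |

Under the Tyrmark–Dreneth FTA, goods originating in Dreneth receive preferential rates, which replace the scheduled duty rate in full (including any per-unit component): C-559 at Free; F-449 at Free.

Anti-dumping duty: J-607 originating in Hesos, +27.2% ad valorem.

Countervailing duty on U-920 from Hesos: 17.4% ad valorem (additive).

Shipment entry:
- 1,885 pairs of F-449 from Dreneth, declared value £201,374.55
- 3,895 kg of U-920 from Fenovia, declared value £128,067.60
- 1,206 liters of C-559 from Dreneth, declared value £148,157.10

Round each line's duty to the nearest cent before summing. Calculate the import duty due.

£28,174.87

Line 1 (F-449, Dreneth, 1,885 pairs, £201,374.55):
Base rate for F-449 is 12.5%.
Origin Dreneth qualifies under the Tyrmark–Dreneth agreement and F-449 is covered: preferential rate Free applies instead.
Duty = £201,374.55 × 0% = £0.00.
Line 2 (U-920, Fenovia, 3,895 kg, £128,067.60):
Base rate for U-920 is 22%.
The additional-duty order on U-920 targets Hesos, not Fenovia; it does not apply.
Duty = £128,067.60 × 22% = £28,174.87.
Line 3 (C-559, Dreneth, 1,206 liters, £148,157.10):
Base rate for C-559 is 30%.
Origin Dreneth qualifies under the Tyrmark–Dreneth agreement and C-559 is covered: preferential rate Free applies instead.
Duty = £148,157.10 × 0% = £0.00.
Total = £0.00 + £28,174.87 + £0.00 = £28,174.87.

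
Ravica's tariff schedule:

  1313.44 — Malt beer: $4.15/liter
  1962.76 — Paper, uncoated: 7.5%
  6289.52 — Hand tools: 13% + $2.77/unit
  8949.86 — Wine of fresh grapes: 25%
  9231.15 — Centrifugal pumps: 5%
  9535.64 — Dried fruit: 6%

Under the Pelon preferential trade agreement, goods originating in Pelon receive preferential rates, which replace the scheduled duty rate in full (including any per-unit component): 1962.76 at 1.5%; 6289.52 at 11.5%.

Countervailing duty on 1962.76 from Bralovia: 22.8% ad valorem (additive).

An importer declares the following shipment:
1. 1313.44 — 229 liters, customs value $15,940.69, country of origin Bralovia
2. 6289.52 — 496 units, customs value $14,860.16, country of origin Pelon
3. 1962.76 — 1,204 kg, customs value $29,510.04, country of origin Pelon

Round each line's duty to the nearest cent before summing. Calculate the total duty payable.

Line 1 (1313.44, Bralovia, 229 liters, $15,940.69):
Base rate for 1313.44 is $4.15/liter.
Duty = 229 × $4.15 = $950.35.
Line 2 (6289.52, Pelon, 496 units, $14,860.16):
Base rate for 6289.52 is 13% + $2.77/unit.
Origin Pelon qualifies under the Ravica–Pelon agreement and 6289.52 is covered: preferential rate 11.5% applies instead.
Duty = $14,860.16 × 11.5% = $1,708.92.
Line 3 (1962.76, Pelon, 1,204 kg, $29,510.04):
Base rate for 1962.76 is 7.5%.
Origin Pelon qualifies under the Ravica–Pelon agreement and 1962.76 is covered: preferential rate 1.5% applies instead.
The additional-duty order on 1962.76 targets Bralovia, not Pelon; it does not apply.
Duty = $29,510.04 × 1.5% = $442.65.
Total = $950.35 + $1,708.92 + $442.65 = $3,101.92.

$3,101.92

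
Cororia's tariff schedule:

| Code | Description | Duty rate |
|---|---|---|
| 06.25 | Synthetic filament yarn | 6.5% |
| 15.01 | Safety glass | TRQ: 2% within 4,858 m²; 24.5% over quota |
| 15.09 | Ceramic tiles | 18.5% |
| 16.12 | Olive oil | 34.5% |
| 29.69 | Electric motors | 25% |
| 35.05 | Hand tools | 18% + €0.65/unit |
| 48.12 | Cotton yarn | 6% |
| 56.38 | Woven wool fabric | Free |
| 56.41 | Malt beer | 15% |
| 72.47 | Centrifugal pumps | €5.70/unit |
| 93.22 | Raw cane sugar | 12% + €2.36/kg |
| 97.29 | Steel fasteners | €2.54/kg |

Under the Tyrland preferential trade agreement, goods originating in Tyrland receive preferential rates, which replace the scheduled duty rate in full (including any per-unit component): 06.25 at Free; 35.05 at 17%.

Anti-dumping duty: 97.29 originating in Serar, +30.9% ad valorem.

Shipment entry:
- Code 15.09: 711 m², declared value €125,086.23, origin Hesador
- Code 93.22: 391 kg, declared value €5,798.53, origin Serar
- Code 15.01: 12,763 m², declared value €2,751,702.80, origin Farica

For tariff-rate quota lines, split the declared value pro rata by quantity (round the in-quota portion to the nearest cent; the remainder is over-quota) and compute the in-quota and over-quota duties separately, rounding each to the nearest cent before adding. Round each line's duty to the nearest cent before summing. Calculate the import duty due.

Line 1 (15.09, Hesador, 711 m², €125,086.23):
Base rate for 15.09 is 18.5%.
Duty = €125,086.23 × 18.5% = €23,140.95.
Line 2 (93.22, Serar, 391 kg, €5,798.53):
Base rate for 93.22 is 12% + €2.36/kg.
Duty = €5,798.53 × 12% + 391 × €2.36 = €1,618.58.
Line 3 (15.01, Farica, 12,763 m², €2,751,702.80):
Code 15.01 is under a tariff-rate quota (threshold 4,858 m²). In-quota: 4,858 m² at 2%; over-quota: 7,905 m² at 24.5%.
Pro-rata value split: in-quota = €2,751,702.80 × 4,858/12,763 = €1,047,384.80; over-quota = €2,751,702.80 − €1,047,384.80 = €1,704,318.00.
In-quota duty = €1,047,384.80 × 2% = €20,947.70. Over-quota duty = €1,704,318.00 × 24.5% = €417,557.91.
Line duty = €20,947.70 + €417,557.91 = €438,505.61.
Total = €23,140.95 + €1,618.58 + €438,505.61 = €463,265.14.

€463,265.14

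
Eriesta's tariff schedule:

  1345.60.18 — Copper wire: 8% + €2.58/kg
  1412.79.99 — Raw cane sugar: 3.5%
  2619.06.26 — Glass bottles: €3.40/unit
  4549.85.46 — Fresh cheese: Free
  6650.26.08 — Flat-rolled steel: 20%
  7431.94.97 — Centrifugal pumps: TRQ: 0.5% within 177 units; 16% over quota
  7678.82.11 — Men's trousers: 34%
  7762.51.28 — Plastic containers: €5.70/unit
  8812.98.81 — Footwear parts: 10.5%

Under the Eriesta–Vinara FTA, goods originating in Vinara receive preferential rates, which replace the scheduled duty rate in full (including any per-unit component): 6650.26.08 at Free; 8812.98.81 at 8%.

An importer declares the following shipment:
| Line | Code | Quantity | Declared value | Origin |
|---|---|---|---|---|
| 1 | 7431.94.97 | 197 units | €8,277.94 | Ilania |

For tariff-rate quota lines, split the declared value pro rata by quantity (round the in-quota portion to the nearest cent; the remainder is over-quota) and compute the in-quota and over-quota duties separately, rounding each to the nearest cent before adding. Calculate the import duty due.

€171.65

Line 1 (7431.94.97, Ilania, 197 units, €8,277.94):
Code 7431.94.97 is under a tariff-rate quota (threshold 177 units). In-quota: 177 units at 0.5%; over-quota: 20 units at 16%.
Pro-rata value split: in-quota = €8,277.94 × 177/197 = €7,437.54; over-quota = €8,277.94 − €7,437.54 = €840.40.
In-quota duty = €7,437.54 × 0.5% = €37.19. Over-quota duty = €840.40 × 16% = €134.46.
Line duty = €37.19 + €134.46 = €171.65.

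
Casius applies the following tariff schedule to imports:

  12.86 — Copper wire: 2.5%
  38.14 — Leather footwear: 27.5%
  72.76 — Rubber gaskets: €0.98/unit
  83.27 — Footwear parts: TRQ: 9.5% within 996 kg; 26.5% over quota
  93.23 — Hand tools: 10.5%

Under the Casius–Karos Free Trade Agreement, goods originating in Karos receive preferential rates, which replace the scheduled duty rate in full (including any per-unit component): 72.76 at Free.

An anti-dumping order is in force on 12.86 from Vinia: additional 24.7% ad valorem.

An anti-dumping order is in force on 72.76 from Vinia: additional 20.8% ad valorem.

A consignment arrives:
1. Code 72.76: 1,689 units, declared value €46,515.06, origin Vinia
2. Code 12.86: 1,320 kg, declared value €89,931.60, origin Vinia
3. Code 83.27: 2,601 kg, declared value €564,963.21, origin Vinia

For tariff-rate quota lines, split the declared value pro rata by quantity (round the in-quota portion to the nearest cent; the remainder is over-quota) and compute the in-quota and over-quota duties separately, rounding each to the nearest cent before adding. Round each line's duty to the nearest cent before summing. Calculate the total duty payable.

Line 1 (72.76, Vinia, 1,689 units, €46,515.06):
Base rate for 72.76 is €0.98/unit.
72.76 has an FTA preferential rate, but origin Vinia is not Karos; base rate stands.
Additional duty on 72.76 from Vinia: +20.8% ad valorem. Applied ad valorem rate = 20.8%.
Duty = €46,515.06 × 20.8% + 1,689 × €0.98 = €11,330.35.
Line 2 (12.86, Vinia, 1,320 kg, €89,931.60):
Base rate for 12.86 is 2.5%.
Additional duty on 12.86 from Vinia: +24.7%. Applied ad valorem rate: 2.5% + 24.7% = 27.2%.
Duty = €89,931.60 × 27.2% = €24,461.40.
Line 3 (83.27, Vinia, 2,601 kg, €564,963.21):
Code 83.27 is under a tariff-rate quota (threshold 996 kg). In-quota: 996 kg at 9.5%; over-quota: 1,605 kg at 26.5%.
Pro-rata value split: in-quota = €564,963.21 × 996/2,601 = €216,341.16; over-quota = €564,963.21 − €216,341.16 = €348,622.05.
In-quota duty = €216,341.16 × 9.5% = €20,552.41. Over-quota duty = €348,622.05 × 26.5% = €92,384.84.
Line duty = €20,552.41 + €92,384.84 = €112,937.25.
Total = €11,330.35 + €24,461.40 + €112,937.25 = €148,729.00.

€148,729.00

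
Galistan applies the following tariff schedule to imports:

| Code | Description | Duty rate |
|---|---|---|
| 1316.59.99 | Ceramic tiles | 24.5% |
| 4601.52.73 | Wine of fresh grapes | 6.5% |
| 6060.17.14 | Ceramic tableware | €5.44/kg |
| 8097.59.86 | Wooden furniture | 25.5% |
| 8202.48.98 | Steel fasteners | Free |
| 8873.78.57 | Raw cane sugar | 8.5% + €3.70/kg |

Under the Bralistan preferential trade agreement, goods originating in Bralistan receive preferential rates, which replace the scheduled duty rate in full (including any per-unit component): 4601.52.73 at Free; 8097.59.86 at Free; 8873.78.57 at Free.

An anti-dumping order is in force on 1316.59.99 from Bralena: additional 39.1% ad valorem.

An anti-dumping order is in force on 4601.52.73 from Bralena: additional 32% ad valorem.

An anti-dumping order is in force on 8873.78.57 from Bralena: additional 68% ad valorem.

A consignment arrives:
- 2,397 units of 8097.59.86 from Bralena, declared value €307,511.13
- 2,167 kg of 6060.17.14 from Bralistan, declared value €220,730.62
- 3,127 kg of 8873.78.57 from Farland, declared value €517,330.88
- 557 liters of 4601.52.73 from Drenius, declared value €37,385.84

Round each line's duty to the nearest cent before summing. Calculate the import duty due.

Line 1 (8097.59.86, Bralena, 2,397 units, €307,511.13):
Base rate for 8097.59.86 is 25.5%.
8097.59.86 has an FTA preferential rate, but origin Bralena is not Bralistan; base rate stands.
Duty = €307,511.13 × 25.5% = €78,415.34.
Line 2 (6060.17.14, Bralistan, 2,167 kg, €220,730.62):
Base rate for 6060.17.14 is €5.44/kg.
Origin Bralistan is the FTA partner but 6060.17.14 is not on the preference list; base rate stands.
Duty = 2,167 × €5.44 = €11,788.48.
Line 3 (8873.78.57, Farland, 3,127 kg, €517,330.88):
Base rate for 8873.78.57 is 8.5% + €3.70/kg.
8873.78.57 has an FTA preferential rate, but origin Farland is not Bralistan; base rate stands.
The additional-duty order on 8873.78.57 targets Bralena, not Farland; it does not apply.
Duty = €517,330.88 × 8.5% + 3,127 × €3.70 = €55,543.02.
Line 4 (4601.52.73, Drenius, 557 liters, €37,385.84):
Base rate for 4601.52.73 is 6.5%.
4601.52.73 has an FTA preferential rate, but origin Drenius is not Bralistan; base rate stands.
The additional-duty order on 4601.52.73 targets Bralena, not Drenius; it does not apply.
Duty = €37,385.84 × 6.5% = €2,430.08.
Total = €78,415.34 + €11,788.48 + €55,543.02 + €2,430.08 = €148,176.92.

€148,176.92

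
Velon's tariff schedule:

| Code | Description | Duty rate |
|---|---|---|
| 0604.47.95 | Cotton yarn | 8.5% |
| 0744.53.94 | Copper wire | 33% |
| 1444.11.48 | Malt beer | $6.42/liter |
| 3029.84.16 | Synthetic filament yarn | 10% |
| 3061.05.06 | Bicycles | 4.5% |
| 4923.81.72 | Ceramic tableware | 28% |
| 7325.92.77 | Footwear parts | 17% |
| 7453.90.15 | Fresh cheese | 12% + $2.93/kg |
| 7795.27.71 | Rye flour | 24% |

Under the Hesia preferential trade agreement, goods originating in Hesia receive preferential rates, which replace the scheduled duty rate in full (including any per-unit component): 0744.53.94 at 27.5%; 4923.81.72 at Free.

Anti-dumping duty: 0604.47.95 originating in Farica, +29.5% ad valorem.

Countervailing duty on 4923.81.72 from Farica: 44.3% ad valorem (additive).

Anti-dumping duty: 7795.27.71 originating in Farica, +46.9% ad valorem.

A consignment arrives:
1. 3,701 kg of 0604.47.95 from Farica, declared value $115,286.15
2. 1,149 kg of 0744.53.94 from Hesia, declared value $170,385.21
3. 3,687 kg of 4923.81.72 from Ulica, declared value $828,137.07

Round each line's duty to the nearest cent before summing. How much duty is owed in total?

Line 1 (0604.47.95, Farica, 3,701 kg, $115,286.15):
Base rate for 0604.47.95 is 8.5%.
Additional duty on 0604.47.95 from Farica: +29.5%. Applied ad valorem rate: 8.5% + 29.5% = 38%.
Duty = $115,286.15 × 38% = $43,808.74.
Line 2 (0744.53.94, Hesia, 1,149 kg, $170,385.21):
Base rate for 0744.53.94 is 33%.
Origin Hesia qualifies under the Velon–Hesia agreement and 0744.53.94 is covered: preferential rate 27.5% applies instead.
Duty = $170,385.21 × 27.5% = $46,855.93.
Line 3 (4923.81.72, Ulica, 3,687 kg, $828,137.07):
Base rate for 4923.81.72 is 28%.
4923.81.72 has an FTA preferential rate, but origin Ulica is not Hesia; base rate stands.
The additional-duty order on 4923.81.72 targets Farica, not Ulica; it does not apply.
Duty = $828,137.07 × 28% = $231,878.38.
Total = $43,808.74 + $46,855.93 + $231,878.38 = $322,543.05.

$322,543.05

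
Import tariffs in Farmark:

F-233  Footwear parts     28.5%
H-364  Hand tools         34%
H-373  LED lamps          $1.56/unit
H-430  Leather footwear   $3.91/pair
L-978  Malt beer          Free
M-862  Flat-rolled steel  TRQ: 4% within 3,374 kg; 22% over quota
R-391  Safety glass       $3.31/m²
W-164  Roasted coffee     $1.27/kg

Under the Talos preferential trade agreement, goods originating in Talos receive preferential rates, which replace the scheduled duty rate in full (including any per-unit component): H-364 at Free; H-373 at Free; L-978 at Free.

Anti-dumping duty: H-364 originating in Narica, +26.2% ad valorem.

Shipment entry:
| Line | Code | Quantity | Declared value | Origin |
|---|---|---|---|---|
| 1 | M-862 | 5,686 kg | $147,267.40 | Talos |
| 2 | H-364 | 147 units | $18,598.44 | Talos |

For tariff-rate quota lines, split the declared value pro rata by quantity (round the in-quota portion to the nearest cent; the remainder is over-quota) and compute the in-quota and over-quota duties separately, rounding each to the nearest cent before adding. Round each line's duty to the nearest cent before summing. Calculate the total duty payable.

$16,669.24

Line 1 (M-862, Talos, 5,686 kg, $147,267.40):
Code M-862 is under a tariff-rate quota (threshold 3,374 kg). In-quota: 3,374 kg at 4%; over-quota: 2,312 kg at 22%.
Pro-rata value split: in-quota = $147,267.40 × 3,374/5,686 = $87,386.60; over-quota = $147,267.40 − $87,386.60 = $59,880.80.
In-quota duty = $87,386.60 × 4% = $3,495.46. Over-quota duty = $59,880.80 × 22% = $13,173.78.
Line duty = $3,495.46 + $13,173.78 = $16,669.24.
Line 2 (H-364, Talos, 147 units, $18,598.44):
Base rate for H-364 is 34%.
Origin Talos qualifies under the Farmark–Talos agreement and H-364 is covered: preferential rate Free applies instead.
The additional-duty order on H-364 targets Narica, not Talos; it does not apply.
Duty = $18,598.44 × 0% = $0.00.
Total = $16,669.24 + $0.00 = $16,669.24.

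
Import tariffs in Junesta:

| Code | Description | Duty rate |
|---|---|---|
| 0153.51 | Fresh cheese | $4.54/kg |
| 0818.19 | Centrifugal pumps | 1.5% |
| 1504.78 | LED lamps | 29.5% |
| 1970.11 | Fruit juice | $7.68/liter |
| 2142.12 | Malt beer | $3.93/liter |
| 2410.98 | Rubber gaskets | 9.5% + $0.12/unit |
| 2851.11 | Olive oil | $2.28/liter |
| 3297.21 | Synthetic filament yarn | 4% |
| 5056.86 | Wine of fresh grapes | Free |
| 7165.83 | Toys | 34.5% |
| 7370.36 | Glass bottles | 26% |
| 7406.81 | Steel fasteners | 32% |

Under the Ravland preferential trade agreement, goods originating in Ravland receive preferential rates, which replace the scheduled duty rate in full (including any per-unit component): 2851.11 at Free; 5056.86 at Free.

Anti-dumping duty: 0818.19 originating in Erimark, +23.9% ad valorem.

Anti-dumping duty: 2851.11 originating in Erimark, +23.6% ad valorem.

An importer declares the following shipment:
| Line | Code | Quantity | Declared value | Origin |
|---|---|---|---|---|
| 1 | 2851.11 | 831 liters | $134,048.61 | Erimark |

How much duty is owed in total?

$33,530.15

Line 1 (2851.11, Erimark, 831 liters, $134,048.61):
Base rate for 2851.11 is $2.28/liter.
2851.11 has an FTA preferential rate, but origin Erimark is not Ravland; base rate stands.
Additional duty on 2851.11 from Erimark: +23.6% ad valorem. Applied ad valorem rate = 23.6%.
Duty = $134,048.61 × 23.6% + 831 × $2.28 = $33,530.15.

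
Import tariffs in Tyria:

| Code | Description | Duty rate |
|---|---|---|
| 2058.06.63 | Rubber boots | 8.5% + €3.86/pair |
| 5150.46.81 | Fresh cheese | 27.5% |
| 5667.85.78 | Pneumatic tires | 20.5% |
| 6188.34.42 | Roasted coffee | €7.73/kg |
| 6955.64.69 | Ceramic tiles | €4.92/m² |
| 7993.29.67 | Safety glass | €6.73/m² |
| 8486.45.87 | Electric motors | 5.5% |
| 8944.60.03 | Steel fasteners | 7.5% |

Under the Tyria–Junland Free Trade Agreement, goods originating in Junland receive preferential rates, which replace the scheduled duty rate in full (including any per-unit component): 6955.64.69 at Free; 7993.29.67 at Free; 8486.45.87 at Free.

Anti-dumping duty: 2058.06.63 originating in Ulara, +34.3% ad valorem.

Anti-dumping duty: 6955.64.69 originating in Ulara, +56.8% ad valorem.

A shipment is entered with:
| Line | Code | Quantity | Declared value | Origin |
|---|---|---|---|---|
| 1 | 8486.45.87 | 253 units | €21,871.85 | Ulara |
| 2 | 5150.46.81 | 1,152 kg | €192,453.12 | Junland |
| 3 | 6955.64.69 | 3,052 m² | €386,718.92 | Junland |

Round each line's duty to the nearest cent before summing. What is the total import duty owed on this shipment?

€54,127.56

Line 1 (8486.45.87, Ulara, 253 units, €21,871.85):
Base rate for 8486.45.87 is 5.5%.
8486.45.87 has an FTA preferential rate, but origin Ulara is not Junland; base rate stands.
Duty = €21,871.85 × 5.5% = €1,202.95.
Line 2 (5150.46.81, Junland, 1,152 kg, €192,453.12):
Base rate for 5150.46.81 is 27.5%.
Origin Junland is the FTA partner but 5150.46.81 is not on the preference list; base rate stands.
Duty = €192,453.12 × 27.5% = €52,924.61.
Line 3 (6955.64.69, Junland, 3,052 m², €386,718.92):
Base rate for 6955.64.69 is €4.92/m².
Origin Junland qualifies under the Tyria–Junland agreement and 6955.64.69 is covered: preferential rate Free applies instead.
The additional-duty order on 6955.64.69 targets Ulara, not Junland; it does not apply.
Duty = €386,718.92 × 0% = €0.00.
Total = €1,202.95 + €52,924.61 + €0.00 = €54,127.56.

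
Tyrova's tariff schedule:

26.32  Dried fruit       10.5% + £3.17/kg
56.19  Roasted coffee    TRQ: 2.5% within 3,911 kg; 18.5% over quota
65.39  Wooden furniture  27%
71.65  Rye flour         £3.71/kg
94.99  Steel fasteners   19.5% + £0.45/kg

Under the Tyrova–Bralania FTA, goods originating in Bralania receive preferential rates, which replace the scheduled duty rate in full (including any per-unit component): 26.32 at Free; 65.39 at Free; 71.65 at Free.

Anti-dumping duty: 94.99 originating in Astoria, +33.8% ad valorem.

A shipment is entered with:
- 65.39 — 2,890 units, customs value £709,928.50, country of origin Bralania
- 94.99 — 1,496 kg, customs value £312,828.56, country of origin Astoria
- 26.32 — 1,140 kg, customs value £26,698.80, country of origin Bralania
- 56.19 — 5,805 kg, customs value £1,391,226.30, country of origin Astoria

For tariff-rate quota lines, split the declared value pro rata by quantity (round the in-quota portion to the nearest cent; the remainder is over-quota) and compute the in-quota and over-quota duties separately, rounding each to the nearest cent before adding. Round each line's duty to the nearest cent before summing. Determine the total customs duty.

Line 1 (65.39, Bralania, 2,890 units, £709,928.50):
Base rate for 65.39 is 27%.
Origin Bralania qualifies under the Tyrova–Bralania agreement and 65.39 is covered: preferential rate Free applies instead.
Duty = £709,928.50 × 0% = £0.00.
Line 2 (94.99, Astoria, 1,496 kg, £312,828.56):
Base rate for 94.99 is 19.5% + £0.45/kg.
Additional duty on 94.99 from Astoria: +33.8%. Applied ad valorem rate: 19.5% + 33.8% = 53.3%.
Duty = £312,828.56 × 53.3% + 1,496 × £0.45 = £167,410.82.
Line 3 (26.32, Bralania, 1,140 kg, £26,698.80):
Base rate for 26.32 is 10.5% + £3.17/kg.
Origin Bralania qualifies under the Tyrova–Bralania agreement and 26.32 is covered: preferential rate Free applies instead.
Duty = £26,698.80 × 0% = £0.00.
Line 4 (56.19, Astoria, 5,805 kg, £1,391,226.30):
Code 56.19 is under a tariff-rate quota (threshold 3,911 kg). In-quota: 3,911 kg at 2.5%; over-quota: 1,894 kg at 18.5%.
Pro-rata value split: in-quota = £1,391,226.30 × 3,911/5,805 = £937,310.26; over-quota = £1,391,226.30 − £937,310.26 = £453,916.04.
In-quota duty = £937,310.26 × 2.5% = £23,432.76. Over-quota duty = £453,916.04 × 18.5% = £83,974.47.
Line duty = £23,432.76 + £83,974.47 = £107,407.23.
Total = £0.00 + £167,410.82 + £0.00 + £107,407.23 = £274,818.05.

£274,818.05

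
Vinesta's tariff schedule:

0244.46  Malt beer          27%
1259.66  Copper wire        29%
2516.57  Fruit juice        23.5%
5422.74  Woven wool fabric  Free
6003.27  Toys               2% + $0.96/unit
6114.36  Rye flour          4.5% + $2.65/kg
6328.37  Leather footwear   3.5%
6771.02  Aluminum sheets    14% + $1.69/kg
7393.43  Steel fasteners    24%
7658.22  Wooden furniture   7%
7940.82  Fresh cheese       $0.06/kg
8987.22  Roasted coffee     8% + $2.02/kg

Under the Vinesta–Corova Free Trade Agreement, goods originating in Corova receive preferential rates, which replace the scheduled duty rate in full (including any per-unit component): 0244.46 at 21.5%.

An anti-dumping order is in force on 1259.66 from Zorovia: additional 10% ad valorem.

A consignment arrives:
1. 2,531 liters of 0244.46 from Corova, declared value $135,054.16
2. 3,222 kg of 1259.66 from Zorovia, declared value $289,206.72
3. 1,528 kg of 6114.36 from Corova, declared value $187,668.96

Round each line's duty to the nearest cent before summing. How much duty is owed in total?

Line 1 (0244.46, Corova, 2,531 liters, $135,054.16):
Base rate for 0244.46 is 27%.
Origin Corova qualifies under the Vinesta–Corova agreement and 0244.46 is covered: preferential rate 21.5% applies instead.
Duty = $135,054.16 × 21.5% = $29,036.64.
Line 2 (1259.66, Zorovia, 3,222 kg, $289,206.72):
Base rate for 1259.66 is 29%.
Additional duty on 1259.66 from Zorovia: +10%. Applied ad valorem rate: 29% + 10% = 39%.
Duty = $289,206.72 × 39% = $112,790.62.
Line 3 (6114.36, Corova, 1,528 kg, $187,668.96):
Base rate for 6114.36 is 4.5% + $2.65/kg.
Origin Corova is the FTA partner but 6114.36 is not on the preference list; base rate stands.
Duty = $187,668.96 × 4.5% + 1,528 × $2.65 = $12,494.30.
Total = $29,036.64 + $112,790.62 + $12,494.30 = $154,321.56.

$154,321.56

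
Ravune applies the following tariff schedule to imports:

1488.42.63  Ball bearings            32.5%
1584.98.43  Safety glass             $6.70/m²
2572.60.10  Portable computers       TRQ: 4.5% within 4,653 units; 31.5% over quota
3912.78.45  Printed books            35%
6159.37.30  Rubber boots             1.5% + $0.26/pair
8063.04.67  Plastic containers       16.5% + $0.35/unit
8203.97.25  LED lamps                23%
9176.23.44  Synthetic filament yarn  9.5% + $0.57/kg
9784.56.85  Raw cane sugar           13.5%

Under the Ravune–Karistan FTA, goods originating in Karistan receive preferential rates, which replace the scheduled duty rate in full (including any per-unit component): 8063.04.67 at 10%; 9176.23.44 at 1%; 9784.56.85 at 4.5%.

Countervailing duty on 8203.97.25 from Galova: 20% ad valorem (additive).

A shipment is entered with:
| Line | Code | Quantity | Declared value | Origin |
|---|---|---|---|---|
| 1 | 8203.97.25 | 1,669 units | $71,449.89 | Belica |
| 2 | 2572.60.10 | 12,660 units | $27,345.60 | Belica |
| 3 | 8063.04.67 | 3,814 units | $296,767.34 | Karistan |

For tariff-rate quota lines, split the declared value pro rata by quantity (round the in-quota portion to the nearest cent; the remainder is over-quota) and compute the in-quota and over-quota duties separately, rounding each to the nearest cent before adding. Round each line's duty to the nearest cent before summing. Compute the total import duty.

$52,010.43

Line 1 (8203.97.25, Belica, 1,669 units, $71,449.89):
Base rate for 8203.97.25 is 23%.
The additional-duty order on 8203.97.25 targets Galova, not Belica; it does not apply.
Duty = $71,449.89 × 23% = $16,433.47.
Line 2 (2572.60.10, Belica, 12,660 units, $27,345.60):
Code 2572.60.10 is under a tariff-rate quota (threshold 4,653 units). In-quota: 4,653 units at 4.5%; over-quota: 8,007 units at 31.5%.
Pro-rata value split: in-quota = $27,345.60 × 4,653/12,660 = $10,050.48; over-quota = $27,345.60 − $10,050.48 = $17,295.12.
In-quota duty = $10,050.48 × 4.5% = $452.27. Over-quota duty = $17,295.12 × 31.5% = $5,447.96.
Line duty = $452.27 + $5,447.96 = $5,900.23.
Line 3 (8063.04.67, Karistan, 3,814 units, $296,767.34):
Base rate for 8063.04.67 is 16.5% + $0.35/unit.
Origin Karistan qualifies under the Ravune–Karistan agreement and 8063.04.67 is covered: preferential rate 10% applies instead.
Duty = $296,767.34 × 10% = $29,676.73.
Total = $16,433.47 + $5,900.23 + $29,676.73 = $52,010.43.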